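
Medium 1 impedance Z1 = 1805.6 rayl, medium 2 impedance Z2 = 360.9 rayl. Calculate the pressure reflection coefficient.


Given values:
  Z1 = 1805.6 rayl, Z2 = 360.9 rayl
Formula: R = (Z2 - Z1) / (Z2 + Z1)
Numerator: Z2 - Z1 = 360.9 - 1805.6 = -1444.7
Denominator: Z2 + Z1 = 360.9 + 1805.6 = 2166.5
R = -1444.7 / 2166.5 = -0.6668

-0.6668


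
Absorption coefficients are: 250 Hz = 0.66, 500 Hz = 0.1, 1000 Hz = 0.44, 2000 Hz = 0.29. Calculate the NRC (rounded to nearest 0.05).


Given values:
  a_250 = 0.66, a_500 = 0.1
  a_1000 = 0.44, a_2000 = 0.29
Formula: NRC = (a250 + a500 + a1000 + a2000) / 4
Sum = 0.66 + 0.1 + 0.44 + 0.29 = 1.49
NRC = 1.49 / 4 = 0.3725
Rounded to nearest 0.05: 0.35

0.35


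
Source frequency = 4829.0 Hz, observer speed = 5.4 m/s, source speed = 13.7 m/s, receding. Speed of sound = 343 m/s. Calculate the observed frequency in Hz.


Given values:
  f_s = 4829.0 Hz, v_o = 5.4 m/s, v_s = 13.7 m/s
  Direction: receding
Formula: f_o = f_s * (c - v_o) / (c + v_s)
Numerator: c - v_o = 343 - 5.4 = 337.6
Denominator: c + v_s = 343 + 13.7 = 356.7
f_o = 4829.0 * 337.6 / 356.7 = 4570.42

4570.42 Hz


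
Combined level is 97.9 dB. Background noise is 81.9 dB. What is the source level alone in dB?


Given values:
  L_total = 97.9 dB, L_bg = 81.9 dB
Formula: L_source = 10 * log10(10^(L_total/10) - 10^(L_bg/10))
Convert to linear:
  10^(97.9/10) = 6165950018.6148
  10^(81.9/10) = 154881661.8912
Difference: 6165950018.6148 - 154881661.8912 = 6011068356.7236
L_source = 10 * log10(6011068356.7236) = 97.79

97.79 dB


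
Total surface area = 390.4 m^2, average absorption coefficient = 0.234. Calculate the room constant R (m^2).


Given values:
  S = 390.4 m^2, alpha = 0.234
Formula: R = S * alpha / (1 - alpha)
Numerator: 390.4 * 0.234 = 91.3536
Denominator: 1 - 0.234 = 0.766
R = 91.3536 / 0.766 = 119.26

119.26 m^2


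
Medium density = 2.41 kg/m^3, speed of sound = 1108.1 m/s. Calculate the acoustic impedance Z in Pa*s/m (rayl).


Given values:
  rho = 2.41 kg/m^3
  c = 1108.1 m/s
Formula: Z = rho * c
Z = 2.41 * 1108.1
Z = 2670.52

2670.52 rayl


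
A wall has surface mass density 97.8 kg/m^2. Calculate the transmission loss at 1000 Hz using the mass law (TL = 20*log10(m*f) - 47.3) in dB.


Given values:
  m = 97.8 kg/m^2, f = 1000 Hz
Formula: TL = 20 * log10(m * f) - 47.3
Compute m * f = 97.8 * 1000 = 97800.0
Compute log10(97800.0) = 4.990339
Compute 20 * 4.990339 = 99.8068
TL = 99.8068 - 47.3 = 52.51

52.51 dB


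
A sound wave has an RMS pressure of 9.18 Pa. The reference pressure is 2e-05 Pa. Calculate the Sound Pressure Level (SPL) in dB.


Given values:
  p = 9.18 Pa
  p_ref = 2e-05 Pa
Formula: SPL = 20 * log10(p / p_ref)
Compute ratio: p / p_ref = 9.18 / 2e-05 = 459000
Compute log10: log10(459000) = 5.661813
Multiply: SPL = 20 * 5.661813 = 113.24

113.24 dB


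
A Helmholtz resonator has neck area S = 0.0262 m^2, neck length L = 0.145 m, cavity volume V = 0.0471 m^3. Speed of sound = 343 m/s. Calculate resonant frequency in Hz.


Given values:
  S = 0.0262 m^2, L = 0.145 m, V = 0.0471 m^3, c = 343 m/s
Formula: f = (c / (2*pi)) * sqrt(S / (V * L))
Compute V * L = 0.0471 * 0.145 = 0.0068295
Compute S / (V * L) = 0.0262 / 0.0068295 = 3.8363
Compute sqrt(3.8363) = 1.958647
Compute c / (2*pi) = 343 / 6.283185 = 54.590148
f = 54.590148 * 1.958647 = 106.92

106.92 Hz


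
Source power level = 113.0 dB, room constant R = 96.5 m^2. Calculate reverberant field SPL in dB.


Given values:
  Lw = 113.0 dB, R = 96.5 m^2
Formula: SPL = Lw + 10 * log10(4 / R)
Compute 4 / R = 4 / 96.5 = 0.041451
Compute 10 * log10(0.041451) = -13.8246
SPL = 113.0 + (-13.8246) = 99.18

99.18 dB


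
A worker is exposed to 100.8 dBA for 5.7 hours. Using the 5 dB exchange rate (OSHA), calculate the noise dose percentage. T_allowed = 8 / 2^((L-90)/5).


Given values:
  L = 100.8 dBA, T = 5.7 hours
Formula: T_allowed = 8 / 2^((L - 90) / 5)
Compute exponent: (100.8 - 90) / 5 = 2.16
Compute 2^(2.16) = 4.469149
T_allowed = 8 / 4.469149 = 1.79005 hours
Dose = (T / T_allowed) * 100
Dose = (5.7 / 1.79005) * 100 = 318.43

318.43 %


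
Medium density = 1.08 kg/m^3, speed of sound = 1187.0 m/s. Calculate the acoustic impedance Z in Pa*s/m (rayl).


Given values:
  rho = 1.08 kg/m^3
  c = 1187.0 m/s
Formula: Z = rho * c
Z = 1.08 * 1187.0
Z = 1281.96

1281.96 rayl


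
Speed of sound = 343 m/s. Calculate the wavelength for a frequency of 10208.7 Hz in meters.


Given values:
  c = 343 m/s, f = 10208.7 Hz
Formula: lambda = c / f
lambda = 343 / 10208.7
lambda = 0.0336

0.0336 m


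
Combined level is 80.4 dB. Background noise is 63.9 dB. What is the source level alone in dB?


Given values:
  L_total = 80.4 dB, L_bg = 63.9 dB
Formula: L_source = 10 * log10(10^(L_total/10) - 10^(L_bg/10))
Convert to linear:
  10^(80.4/10) = 109647819.6143
  10^(63.9/10) = 2454708.9157
Difference: 109647819.6143 - 2454708.9157 = 107193110.6986
L_source = 10 * log10(107193110.6986) = 80.3

80.3 dB


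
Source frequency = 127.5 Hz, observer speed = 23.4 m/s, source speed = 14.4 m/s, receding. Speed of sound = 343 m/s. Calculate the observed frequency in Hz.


Given values:
  f_s = 127.5 Hz, v_o = 23.4 m/s, v_s = 14.4 m/s
  Direction: receding
Formula: f_o = f_s * (c - v_o) / (c + v_s)
Numerator: c - v_o = 343 - 23.4 = 319.6
Denominator: c + v_s = 343 + 14.4 = 357.4
f_o = 127.5 * 319.6 / 357.4 = 114.02

114.02 Hz


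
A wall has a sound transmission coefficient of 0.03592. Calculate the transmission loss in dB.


Given values:
  tau = 0.03592
Formula: TL = 10 * log10(1 / tau)
Compute 1 / tau = 1 / 0.03592 = 27.8396
Compute log10(27.8396) = 1.444663
TL = 10 * 1.444663 = 14.45

14.45 dB


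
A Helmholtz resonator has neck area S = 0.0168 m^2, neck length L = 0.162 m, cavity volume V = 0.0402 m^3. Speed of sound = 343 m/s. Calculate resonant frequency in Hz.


Given values:
  S = 0.0168 m^2, L = 0.162 m, V = 0.0402 m^3, c = 343 m/s
Formula: f = (c / (2*pi)) * sqrt(S / (V * L))
Compute V * L = 0.0402 * 0.162 = 0.0065124
Compute S / (V * L) = 0.0168 / 0.0065124 = 2.5797
Compute sqrt(2.5797) = 1.606144
Compute c / (2*pi) = 343 / 6.283185 = 54.590148
f = 54.590148 * 1.606144 = 87.68

87.68 Hz


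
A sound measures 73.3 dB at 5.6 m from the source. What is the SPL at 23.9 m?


Given values:
  SPL1 = 73.3 dB, r1 = 5.6 m, r2 = 23.9 m
Formula: SPL2 = SPL1 - 20 * log10(r2 / r1)
Compute ratio: r2 / r1 = 23.9 / 5.6 = 4.2679
Compute log10: log10(4.2679) = 0.630214
Compute drop: 20 * 0.630214 = 12.6043
SPL2 = 73.3 - 12.6043 = 60.7

60.7 dB


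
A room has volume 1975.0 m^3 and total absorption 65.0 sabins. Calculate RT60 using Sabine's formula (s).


Given values:
  V = 1975.0 m^3
  A = 65.0 sabins
Formula: RT60 = 0.161 * V / A
Numerator: 0.161 * 1975.0 = 317.975
RT60 = 317.975 / 65.0 = 4.892

4.892 s


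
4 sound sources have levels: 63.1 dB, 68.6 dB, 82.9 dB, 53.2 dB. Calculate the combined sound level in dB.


Formula: L_total = 10 * log10( sum(10^(Li/10)) )
  Source 1: 10^(63.1/10) = 2041737.9447
  Source 2: 10^(68.6/10) = 7244359.6007
  Source 3: 10^(82.9/10) = 194984459.9758
  Source 4: 10^(53.2/10) = 208929.6131
Sum of linear values = 204479487.1343
L_total = 10 * log10(204479487.1343) = 83.11

83.11 dB


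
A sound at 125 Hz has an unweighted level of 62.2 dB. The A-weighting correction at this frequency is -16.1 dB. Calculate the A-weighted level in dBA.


Given values:
  SPL = 62.2 dB
  A-weighting at 125 Hz = -16.1 dB
Formula: L_A = SPL + A_weight
L_A = 62.2 + (-16.1)
L_A = 46.1

46.1 dBA


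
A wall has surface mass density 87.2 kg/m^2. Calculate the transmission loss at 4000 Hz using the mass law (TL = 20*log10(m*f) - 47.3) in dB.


Given values:
  m = 87.2 kg/m^2, f = 4000 Hz
Formula: TL = 20 * log10(m * f) - 47.3
Compute m * f = 87.2 * 4000 = 348800.0
Compute log10(348800.0) = 5.542576
Compute 20 * 5.542576 = 110.8515
TL = 110.8515 - 47.3 = 63.55

63.55 dB


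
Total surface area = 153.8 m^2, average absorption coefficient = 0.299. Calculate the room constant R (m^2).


Given values:
  S = 153.8 m^2, alpha = 0.299
Formula: R = S * alpha / (1 - alpha)
Numerator: 153.8 * 0.299 = 45.9862
Denominator: 1 - 0.299 = 0.701
R = 45.9862 / 0.701 = 65.6

65.6 m^2


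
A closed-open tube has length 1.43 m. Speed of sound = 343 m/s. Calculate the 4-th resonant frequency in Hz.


Given values:
  Tube type: closed-open, L = 1.43 m, c = 343 m/s, n = 4
Formula: f_n = (2n - 1) * c / (4 * L)
Compute 2n - 1 = 2*4 - 1 = 7
Compute 4 * L = 4 * 1.43 = 5.72
f = 7 * 343 / 5.72
f = 419.76

419.76 Hz


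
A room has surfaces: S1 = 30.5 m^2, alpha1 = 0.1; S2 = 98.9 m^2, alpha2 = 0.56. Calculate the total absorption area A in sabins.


Given surfaces:
  Surface 1: 30.5 * 0.1 = 3.05
  Surface 2: 98.9 * 0.56 = 55.384
Formula: A = sum(Si * alpha_i)
A = 3.05 + 55.384
A = 58.43

58.43 sabins


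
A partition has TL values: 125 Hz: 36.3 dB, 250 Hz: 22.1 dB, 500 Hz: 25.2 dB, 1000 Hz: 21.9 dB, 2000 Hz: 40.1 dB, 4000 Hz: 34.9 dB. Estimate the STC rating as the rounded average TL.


Given TL values at each frequency:
  125 Hz: 36.3 dB
  250 Hz: 22.1 dB
  500 Hz: 25.2 dB
  1000 Hz: 21.9 dB
  2000 Hz: 40.1 dB
  4000 Hz: 34.9 dB
Formula: STC ~ round(average of TL values)
Sum = 36.3 + 22.1 + 25.2 + 21.9 + 40.1 + 34.9 = 180.5
Average = 180.5 / 6 = 30.08
Rounded: 30

30


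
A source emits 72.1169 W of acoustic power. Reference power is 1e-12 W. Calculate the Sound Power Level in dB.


Given values:
  W = 72.1169 W
  W_ref = 1e-12 W
Formula: SWL = 10 * log10(W / W_ref)
Compute ratio: W / W_ref = 72116900000000
Compute log10: log10(72116900000000) = 13.858037
Multiply: SWL = 10 * 13.858037 = 138.58

138.58 dB


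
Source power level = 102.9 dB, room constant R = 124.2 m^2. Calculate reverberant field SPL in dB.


Given values:
  Lw = 102.9 dB, R = 124.2 m^2
Formula: SPL = Lw + 10 * log10(4 / R)
Compute 4 / R = 4 / 124.2 = 0.032206
Compute 10 * log10(0.032206) = -14.9206
SPL = 102.9 + (-14.9206) = 87.98

87.98 dB


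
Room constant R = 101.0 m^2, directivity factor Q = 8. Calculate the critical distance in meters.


Given values:
  R = 101.0 m^2, Q = 8
Formula: d_c = 0.141 * sqrt(Q * R)
Compute Q * R = 8 * 101.0 = 808.0
Compute sqrt(808.0) = 28.4253
d_c = 0.141 * 28.4253 = 4.008

4.008 m


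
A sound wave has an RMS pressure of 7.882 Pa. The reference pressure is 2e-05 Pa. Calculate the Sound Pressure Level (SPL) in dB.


Given values:
  p = 7.882 Pa
  p_ref = 2e-05 Pa
Formula: SPL = 20 * log10(p / p_ref)
Compute ratio: p / p_ref = 7.882 / 2e-05 = 394100
Compute log10: log10(394100) = 5.595606
Multiply: SPL = 20 * 5.595606 = 111.91

111.91 dB


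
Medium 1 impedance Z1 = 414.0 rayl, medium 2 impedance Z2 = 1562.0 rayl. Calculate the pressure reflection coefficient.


Given values:
  Z1 = 414.0 rayl, Z2 = 1562.0 rayl
Formula: R = (Z2 - Z1) / (Z2 + Z1)
Numerator: Z2 - Z1 = 1562.0 - 414.0 = 1148.0
Denominator: Z2 + Z1 = 1562.0 + 414.0 = 1976.0
R = 1148.0 / 1976.0 = 0.581

0.581


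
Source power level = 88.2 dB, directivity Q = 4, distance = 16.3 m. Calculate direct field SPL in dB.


Given values:
  Lw = 88.2 dB, Q = 4, r = 16.3 m
Formula: SPL = Lw + 10 * log10(Q / (4 * pi * r^2))
Compute 4 * pi * r^2 = 4 * pi * 16.3^2 = 3338.759
Compute Q / denom = 4 / 3338.759 = 0.00119805
Compute 10 * log10(0.00119805) = -29.2153
SPL = 88.2 + (-29.2153) = 58.98

58.98 dB


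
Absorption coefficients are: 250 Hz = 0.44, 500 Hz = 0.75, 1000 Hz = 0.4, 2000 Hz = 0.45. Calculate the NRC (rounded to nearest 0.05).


Given values:
  a_250 = 0.44, a_500 = 0.75
  a_1000 = 0.4, a_2000 = 0.45
Formula: NRC = (a250 + a500 + a1000 + a2000) / 4
Sum = 0.44 + 0.75 + 0.4 + 0.45 = 2.04
NRC = 2.04 / 4 = 0.51
Rounded to nearest 0.05: 0.5

0.5


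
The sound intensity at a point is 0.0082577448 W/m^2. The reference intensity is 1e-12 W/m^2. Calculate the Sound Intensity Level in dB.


Given values:
  I = 0.0082577448 W/m^2
  I_ref = 1e-12 W/m^2
Formula: SIL = 10 * log10(I / I_ref)
Compute ratio: I / I_ref = 8257744800
Compute log10: log10(8257744800) = 9.916861
Multiply: SIL = 10 * 9.916861 = 99.17

99.17 dB


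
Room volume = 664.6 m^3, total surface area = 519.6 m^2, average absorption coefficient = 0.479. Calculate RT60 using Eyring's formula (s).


Given values:
  V = 664.6 m^3, S = 519.6 m^2, alpha = 0.479
Formula: RT60 = 0.161 * V / (-S * ln(1 - alpha))
Compute ln(1 - 0.479) = ln(0.521) = -0.652005
Denominator: -519.6 * -0.652005 = 338.7818
Numerator: 0.161 * 664.6 = 107.0006
RT60 = 107.0006 / 338.7818 = 0.316

0.316 s


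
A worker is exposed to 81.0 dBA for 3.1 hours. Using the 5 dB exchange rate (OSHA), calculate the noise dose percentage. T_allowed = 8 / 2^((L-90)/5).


Given values:
  L = 81.0 dBA, T = 3.1 hours
Formula: T_allowed = 8 / 2^((L - 90) / 5)
Compute exponent: (81.0 - 90) / 5 = -1.8
Compute 2^(-1.8) = 0.287175
T_allowed = 8 / 0.287175 = 27.857578 hours
Dose = (T / T_allowed) * 100
Dose = (3.1 / 27.857578) * 100 = 11.13

11.13 %


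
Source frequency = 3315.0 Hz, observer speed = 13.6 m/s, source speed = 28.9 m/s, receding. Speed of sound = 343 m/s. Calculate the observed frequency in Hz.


Given values:
  f_s = 3315.0 Hz, v_o = 13.6 m/s, v_s = 28.9 m/s
  Direction: receding
Formula: f_o = f_s * (c - v_o) / (c + v_s)
Numerator: c - v_o = 343 - 13.6 = 329.4
Denominator: c + v_s = 343 + 28.9 = 371.9
f_o = 3315.0 * 329.4 / 371.9 = 2936.17

2936.17 Hz


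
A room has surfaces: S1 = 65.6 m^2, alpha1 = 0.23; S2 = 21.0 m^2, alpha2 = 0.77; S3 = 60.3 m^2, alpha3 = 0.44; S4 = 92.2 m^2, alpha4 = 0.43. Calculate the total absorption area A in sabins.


Given surfaces:
  Surface 1: 65.6 * 0.23 = 15.088
  Surface 2: 21.0 * 0.77 = 16.17
  Surface 3: 60.3 * 0.44 = 26.532
  Surface 4: 92.2 * 0.43 = 39.646
Formula: A = sum(Si * alpha_i)
A = 15.088 + 16.17 + 26.532 + 39.646
A = 97.44

97.44 sabins


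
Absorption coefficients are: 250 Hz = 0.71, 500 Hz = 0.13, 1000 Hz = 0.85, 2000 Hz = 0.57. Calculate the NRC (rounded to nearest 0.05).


Given values:
  a_250 = 0.71, a_500 = 0.13
  a_1000 = 0.85, a_2000 = 0.57
Formula: NRC = (a250 + a500 + a1000 + a2000) / 4
Sum = 0.71 + 0.13 + 0.85 + 0.57 = 2.26
NRC = 2.26 / 4 = 0.565
Rounded to nearest 0.05: 0.55

0.55


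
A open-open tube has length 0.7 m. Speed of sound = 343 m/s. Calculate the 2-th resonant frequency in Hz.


Given values:
  Tube type: open-open, L = 0.7 m, c = 343 m/s, n = 2
Formula: f_n = n * c / (2 * L)
Compute 2 * L = 2 * 0.7 = 1.4
f = 2 * 343 / 1.4
f = 490.0

490.0 Hz


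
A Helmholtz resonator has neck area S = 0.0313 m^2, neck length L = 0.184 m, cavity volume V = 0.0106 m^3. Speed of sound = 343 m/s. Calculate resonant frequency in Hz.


Given values:
  S = 0.0313 m^2, L = 0.184 m, V = 0.0106 m^3, c = 343 m/s
Formula: f = (c / (2*pi)) * sqrt(S / (V * L))
Compute V * L = 0.0106 * 0.184 = 0.0019504
Compute S / (V * L) = 0.0313 / 0.0019504 = 16.048
Compute sqrt(16.048) = 4.005996
Compute c / (2*pi) = 343 / 6.283185 = 54.590148
f = 54.590148 * 4.005996 = 218.69

218.69 Hz


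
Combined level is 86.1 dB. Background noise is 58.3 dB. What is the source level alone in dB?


Given values:
  L_total = 86.1 dB, L_bg = 58.3 dB
Formula: L_source = 10 * log10(10^(L_total/10) - 10^(L_bg/10))
Convert to linear:
  10^(86.1/10) = 407380277.8041
  10^(58.3/10) = 676082.9754
Difference: 407380277.8041 - 676082.9754 = 406704194.8287
L_source = 10 * log10(406704194.8287) = 86.09

86.09 dB


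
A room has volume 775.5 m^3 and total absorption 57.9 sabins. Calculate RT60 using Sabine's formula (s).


Given values:
  V = 775.5 m^3
  A = 57.9 sabins
Formula: RT60 = 0.161 * V / A
Numerator: 0.161 * 775.5 = 124.8555
RT60 = 124.8555 / 57.9 = 2.156

2.156 s


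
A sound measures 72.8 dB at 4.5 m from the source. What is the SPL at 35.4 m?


Given values:
  SPL1 = 72.8 dB, r1 = 4.5 m, r2 = 35.4 m
Formula: SPL2 = SPL1 - 20 * log10(r2 / r1)
Compute ratio: r2 / r1 = 35.4 / 4.5 = 7.8667
Compute log10: log10(7.8667) = 0.895793
Compute drop: 20 * 0.895793 = 17.9159
SPL2 = 72.8 - 17.9159 = 54.88

54.88 dB


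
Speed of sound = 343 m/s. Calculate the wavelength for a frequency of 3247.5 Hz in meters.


Given values:
  c = 343 m/s, f = 3247.5 Hz
Formula: lambda = c / f
lambda = 343 / 3247.5
lambda = 0.1056

0.1056 m


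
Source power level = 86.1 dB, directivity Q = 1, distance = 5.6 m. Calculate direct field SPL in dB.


Given values:
  Lw = 86.1 dB, Q = 1, r = 5.6 m
Formula: SPL = Lw + 10 * log10(Q / (4 * pi * r^2))
Compute 4 * pi * r^2 = 4 * pi * 5.6^2 = 394.0814
Compute Q / denom = 1 / 394.0814 = 0.00253755
Compute 10 * log10(0.00253755) = -25.9559
SPL = 86.1 + (-25.9559) = 60.14

60.14 dB


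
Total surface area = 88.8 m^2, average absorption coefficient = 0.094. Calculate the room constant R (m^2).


Given values:
  S = 88.8 m^2, alpha = 0.094
Formula: R = S * alpha / (1 - alpha)
Numerator: 88.8 * 0.094 = 8.3472
Denominator: 1 - 0.094 = 0.906
R = 8.3472 / 0.906 = 9.21

9.21 m^2


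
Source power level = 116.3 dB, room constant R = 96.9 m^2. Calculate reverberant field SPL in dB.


Given values:
  Lw = 116.3 dB, R = 96.9 m^2
Formula: SPL = Lw + 10 * log10(4 / R)
Compute 4 / R = 4 / 96.9 = 0.04128
Compute 10 * log10(0.04128) = -13.8426
SPL = 116.3 + (-13.8426) = 102.46

102.46 dB


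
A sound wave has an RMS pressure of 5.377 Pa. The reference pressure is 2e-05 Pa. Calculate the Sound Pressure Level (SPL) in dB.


Given values:
  p = 5.377 Pa
  p_ref = 2e-05 Pa
Formula: SPL = 20 * log10(p / p_ref)
Compute ratio: p / p_ref = 5.377 / 2e-05 = 268850
Compute log10: log10(268850) = 5.42951
Multiply: SPL = 20 * 5.42951 = 108.59

108.59 dB


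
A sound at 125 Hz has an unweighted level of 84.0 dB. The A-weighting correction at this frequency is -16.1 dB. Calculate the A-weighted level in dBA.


Given values:
  SPL = 84.0 dB
  A-weighting at 125 Hz = -16.1 dB
Formula: L_A = SPL + A_weight
L_A = 84.0 + (-16.1)
L_A = 67.9

67.9 dBA


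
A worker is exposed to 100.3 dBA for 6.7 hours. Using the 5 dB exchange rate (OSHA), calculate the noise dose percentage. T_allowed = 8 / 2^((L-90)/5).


Given values:
  L = 100.3 dBA, T = 6.7 hours
Formula: T_allowed = 8 / 2^((L - 90) / 5)
Compute exponent: (100.3 - 90) / 5 = 2.06
Compute 2^(2.06) = 4.169863
T_allowed = 8 / 4.169863 = 1.918528 hours
Dose = (T / T_allowed) * 100
Dose = (6.7 / 1.918528) * 100 = 349.23

349.23 %


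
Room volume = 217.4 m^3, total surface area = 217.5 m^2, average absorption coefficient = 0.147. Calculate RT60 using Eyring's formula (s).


Given values:
  V = 217.4 m^3, S = 217.5 m^2, alpha = 0.147
Formula: RT60 = 0.161 * V / (-S * ln(1 - alpha))
Compute ln(1 - 0.147) = ln(0.853) = -0.158996
Denominator: -217.5 * -0.158996 = 34.5816
Numerator: 0.161 * 217.4 = 35.0014
RT60 = 35.0014 / 34.5816 = 1.012

1.012 s


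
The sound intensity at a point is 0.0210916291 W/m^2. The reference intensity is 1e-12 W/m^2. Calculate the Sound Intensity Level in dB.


Given values:
  I = 0.0210916291 W/m^2
  I_ref = 1e-12 W/m^2
Formula: SIL = 10 * log10(I / I_ref)
Compute ratio: I / I_ref = 21091629100
Compute log10: log10(21091629100) = 10.32411
Multiply: SIL = 10 * 10.32411 = 103.24

103.24 dB


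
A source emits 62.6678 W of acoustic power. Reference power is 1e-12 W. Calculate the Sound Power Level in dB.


Given values:
  W = 62.6678 W
  W_ref = 1e-12 W
Formula: SWL = 10 * log10(W / W_ref)
Compute ratio: W / W_ref = 62667800000000
Compute log10: log10(62667800000000) = 13.797044
Multiply: SWL = 10 * 13.797044 = 137.97

137.97 dB


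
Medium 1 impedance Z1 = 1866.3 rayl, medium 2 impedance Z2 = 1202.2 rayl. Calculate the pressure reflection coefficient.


Given values:
  Z1 = 1866.3 rayl, Z2 = 1202.2 rayl
Formula: R = (Z2 - Z1) / (Z2 + Z1)
Numerator: Z2 - Z1 = 1202.2 - 1866.3 = -664.1
Denominator: Z2 + Z1 = 1202.2 + 1866.3 = 3068.5
R = -664.1 / 3068.5 = -0.2164

-0.2164


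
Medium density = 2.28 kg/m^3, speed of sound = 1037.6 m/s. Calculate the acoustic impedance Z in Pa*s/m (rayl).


Given values:
  rho = 2.28 kg/m^3
  c = 1037.6 m/s
Formula: Z = rho * c
Z = 2.28 * 1037.6
Z = 2365.73

2365.73 rayl


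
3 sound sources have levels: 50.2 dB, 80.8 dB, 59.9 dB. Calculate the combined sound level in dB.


Formula: L_total = 10 * log10( sum(10^(Li/10)) )
  Source 1: 10^(50.2/10) = 104712.8548
  Source 2: 10^(80.8/10) = 120226443.4617
  Source 3: 10^(59.9/10) = 977237.221
Sum of linear values = 121308393.5375
L_total = 10 * log10(121308393.5375) = 80.84

80.84 dB


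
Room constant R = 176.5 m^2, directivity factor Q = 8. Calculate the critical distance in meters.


Given values:
  R = 176.5 m^2, Q = 8
Formula: d_c = 0.141 * sqrt(Q * R)
Compute Q * R = 8 * 176.5 = 1412.0
Compute sqrt(1412.0) = 37.5766
d_c = 0.141 * 37.5766 = 5.298

5.298 m


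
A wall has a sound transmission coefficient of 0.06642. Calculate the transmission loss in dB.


Given values:
  tau = 0.06642
Formula: TL = 10 * log10(1 / tau)
Compute 1 / tau = 1 / 0.06642 = 15.0557
Compute log10(15.0557) = 1.177701
TL = 10 * 1.177701 = 11.78

11.78 dB


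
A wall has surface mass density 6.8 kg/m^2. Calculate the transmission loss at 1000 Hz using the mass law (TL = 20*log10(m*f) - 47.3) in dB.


Given values:
  m = 6.8 kg/m^2, f = 1000 Hz
Formula: TL = 20 * log10(m * f) - 47.3
Compute m * f = 6.8 * 1000 = 6800.0
Compute log10(6800.0) = 3.832509
Compute 20 * 3.832509 = 76.6502
TL = 76.6502 - 47.3 = 29.35

29.35 dB


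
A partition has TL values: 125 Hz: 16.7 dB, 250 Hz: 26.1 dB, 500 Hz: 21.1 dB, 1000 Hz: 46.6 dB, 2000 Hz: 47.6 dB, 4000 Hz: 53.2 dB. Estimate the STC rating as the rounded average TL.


Given TL values at each frequency:
  125 Hz: 16.7 dB
  250 Hz: 26.1 dB
  500 Hz: 21.1 dB
  1000 Hz: 46.6 dB
  2000 Hz: 47.6 dB
  4000 Hz: 53.2 dB
Formula: STC ~ round(average of TL values)
Sum = 16.7 + 26.1 + 21.1 + 46.6 + 47.6 + 53.2 = 211.3
Average = 211.3 / 6 = 35.22
Rounded: 35

35


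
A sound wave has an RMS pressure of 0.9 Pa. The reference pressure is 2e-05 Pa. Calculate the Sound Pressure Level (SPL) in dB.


Given values:
  p = 0.9 Pa
  p_ref = 2e-05 Pa
Formula: SPL = 20 * log10(p / p_ref)
Compute ratio: p / p_ref = 0.9 / 2e-05 = 45000
Compute log10: log10(45000) = 4.653213
Multiply: SPL = 20 * 4.653213 = 93.06

93.06 dB


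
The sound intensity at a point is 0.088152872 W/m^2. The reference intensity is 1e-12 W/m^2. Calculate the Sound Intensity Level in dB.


Given values:
  I = 0.088152872 W/m^2
  I_ref = 1e-12 W/m^2
Formula: SIL = 10 * log10(I / I_ref)
Compute ratio: I / I_ref = 88152872000
Compute log10: log10(88152872000) = 10.945236
Multiply: SIL = 10 * 10.945236 = 109.45

109.45 dB


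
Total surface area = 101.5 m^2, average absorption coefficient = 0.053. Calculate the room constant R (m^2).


Given values:
  S = 101.5 m^2, alpha = 0.053
Formula: R = S * alpha / (1 - alpha)
Numerator: 101.5 * 0.053 = 5.3795
Denominator: 1 - 0.053 = 0.947
R = 5.3795 / 0.947 = 5.68

5.68 m^2


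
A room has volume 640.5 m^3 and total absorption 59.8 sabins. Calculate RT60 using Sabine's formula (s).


Given values:
  V = 640.5 m^3
  A = 59.8 sabins
Formula: RT60 = 0.161 * V / A
Numerator: 0.161 * 640.5 = 103.1205
RT60 = 103.1205 / 59.8 = 1.724

1.724 s


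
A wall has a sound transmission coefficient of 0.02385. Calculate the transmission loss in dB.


Given values:
  tau = 0.02385
Formula: TL = 10 * log10(1 / tau)
Compute 1 / tau = 1 / 0.02385 = 41.9287
Compute log10(41.9287) = 1.622511
TL = 10 * 1.622511 = 16.23

16.23 dB


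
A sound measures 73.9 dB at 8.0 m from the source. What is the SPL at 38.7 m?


Given values:
  SPL1 = 73.9 dB, r1 = 8.0 m, r2 = 38.7 m
Formula: SPL2 = SPL1 - 20 * log10(r2 / r1)
Compute ratio: r2 / r1 = 38.7 / 8.0 = 4.8375
Compute log10: log10(4.8375) = 0.684621
Compute drop: 20 * 0.684621 = 13.6924
SPL2 = 73.9 - 13.6924 = 60.21

60.21 dB


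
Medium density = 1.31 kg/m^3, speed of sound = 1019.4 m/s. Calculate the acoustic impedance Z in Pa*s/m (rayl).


Given values:
  rho = 1.31 kg/m^3
  c = 1019.4 m/s
Formula: Z = rho * c
Z = 1.31 * 1019.4
Z = 1335.41

1335.41 rayl


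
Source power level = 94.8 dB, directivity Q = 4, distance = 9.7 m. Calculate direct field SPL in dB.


Given values:
  Lw = 94.8 dB, Q = 4, r = 9.7 m
Formula: SPL = Lw + 10 * log10(Q / (4 * pi * r^2))
Compute 4 * pi * r^2 = 4 * pi * 9.7^2 = 1182.3698
Compute Q / denom = 4 / 1182.3698 = 0.00338304
Compute 10 * log10(0.00338304) = -24.7069
SPL = 94.8 + (-24.7069) = 70.09

70.09 dB


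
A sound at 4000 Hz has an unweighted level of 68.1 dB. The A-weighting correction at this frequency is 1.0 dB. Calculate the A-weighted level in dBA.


Given values:
  SPL = 68.1 dB
  A-weighting at 4000 Hz = 1.0 dB
Formula: L_A = SPL + A_weight
L_A = 68.1 + (1.0)
L_A = 69.1

69.1 dBA


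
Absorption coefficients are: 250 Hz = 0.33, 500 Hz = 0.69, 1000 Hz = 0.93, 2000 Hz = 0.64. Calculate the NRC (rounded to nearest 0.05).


Given values:
  a_250 = 0.33, a_500 = 0.69
  a_1000 = 0.93, a_2000 = 0.64
Formula: NRC = (a250 + a500 + a1000 + a2000) / 4
Sum = 0.33 + 0.69 + 0.93 + 0.64 = 2.59
NRC = 2.59 / 4 = 0.6475
Rounded to nearest 0.05: 0.65

0.65


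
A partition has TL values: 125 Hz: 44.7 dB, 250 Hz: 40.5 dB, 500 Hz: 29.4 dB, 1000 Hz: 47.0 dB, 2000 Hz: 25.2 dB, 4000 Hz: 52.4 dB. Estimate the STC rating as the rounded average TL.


Given TL values at each frequency:
  125 Hz: 44.7 dB
  250 Hz: 40.5 dB
  500 Hz: 29.4 dB
  1000 Hz: 47.0 dB
  2000 Hz: 25.2 dB
  4000 Hz: 52.4 dB
Formula: STC ~ round(average of TL values)
Sum = 44.7 + 40.5 + 29.4 + 47.0 + 25.2 + 52.4 = 239.2
Average = 239.2 / 6 = 39.87
Rounded: 40

40


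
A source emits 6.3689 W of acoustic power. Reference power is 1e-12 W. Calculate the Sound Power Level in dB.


Given values:
  W = 6.3689 W
  W_ref = 1e-12 W
Formula: SWL = 10 * log10(W / W_ref)
Compute ratio: W / W_ref = 6368900000000
Compute log10: log10(6368900000000) = 12.804064
Multiply: SWL = 10 * 12.804064 = 128.04

128.04 dB


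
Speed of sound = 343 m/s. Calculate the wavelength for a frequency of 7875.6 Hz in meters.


Given values:
  c = 343 m/s, f = 7875.6 Hz
Formula: lambda = c / f
lambda = 343 / 7875.6
lambda = 0.0436

0.0436 m


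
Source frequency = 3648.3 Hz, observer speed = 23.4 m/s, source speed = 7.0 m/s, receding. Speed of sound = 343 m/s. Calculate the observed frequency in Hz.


Given values:
  f_s = 3648.3 Hz, v_o = 23.4 m/s, v_s = 7.0 m/s
  Direction: receding
Formula: f_o = f_s * (c - v_o) / (c + v_s)
Numerator: c - v_o = 343 - 23.4 = 319.6
Denominator: c + v_s = 343 + 7.0 = 350.0
f_o = 3648.3 * 319.6 / 350.0 = 3331.42

3331.42 Hz


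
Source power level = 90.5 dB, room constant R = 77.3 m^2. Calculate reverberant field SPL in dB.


Given values:
  Lw = 90.5 dB, R = 77.3 m^2
Formula: SPL = Lw + 10 * log10(4 / R)
Compute 4 / R = 4 / 77.3 = 0.051746
Compute 10 * log10(0.051746) = -12.8612
SPL = 90.5 + (-12.8612) = 77.64

77.64 dB


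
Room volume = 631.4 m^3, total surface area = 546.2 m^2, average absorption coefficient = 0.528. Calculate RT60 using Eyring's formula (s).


Given values:
  V = 631.4 m^3, S = 546.2 m^2, alpha = 0.528
Formula: RT60 = 0.161 * V / (-S * ln(1 - alpha))
Compute ln(1 - 0.528) = ln(0.472) = -0.750776
Denominator: -546.2 * -0.750776 = 410.0739
Numerator: 0.161 * 631.4 = 101.6554
RT60 = 101.6554 / 410.0739 = 0.248

0.248 s


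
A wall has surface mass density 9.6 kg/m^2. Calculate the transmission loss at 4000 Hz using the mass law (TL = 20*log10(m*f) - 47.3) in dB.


Given values:
  m = 9.6 kg/m^2, f = 4000 Hz
Formula: TL = 20 * log10(m * f) - 47.3
Compute m * f = 9.6 * 4000 = 38400.0
Compute log10(38400.0) = 4.584331
Compute 20 * 4.584331 = 91.6866
TL = 91.6866 - 47.3 = 44.39

44.39 dB


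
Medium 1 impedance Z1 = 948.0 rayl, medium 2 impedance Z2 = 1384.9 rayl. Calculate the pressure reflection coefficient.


Given values:
  Z1 = 948.0 rayl, Z2 = 1384.9 rayl
Formula: R = (Z2 - Z1) / (Z2 + Z1)
Numerator: Z2 - Z1 = 1384.9 - 948.0 = 436.9
Denominator: Z2 + Z1 = 1384.9 + 948.0 = 2332.9
R = 436.9 / 2332.9 = 0.1873

0.1873


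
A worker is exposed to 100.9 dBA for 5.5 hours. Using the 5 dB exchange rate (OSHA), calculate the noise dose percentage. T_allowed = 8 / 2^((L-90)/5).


Given values:
  L = 100.9 dBA, T = 5.5 hours
Formula: T_allowed = 8 / 2^((L - 90) / 5)
Compute exponent: (100.9 - 90) / 5 = 2.18
Compute 2^(2.18) = 4.531536
T_allowed = 8 / 4.531536 = 1.765406 hours
Dose = (T / T_allowed) * 100
Dose = (5.5 / 1.765406) * 100 = 311.54

311.54 %


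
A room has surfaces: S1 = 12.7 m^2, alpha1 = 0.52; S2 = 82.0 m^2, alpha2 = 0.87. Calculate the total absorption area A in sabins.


Given surfaces:
  Surface 1: 12.7 * 0.52 = 6.604
  Surface 2: 82.0 * 0.87 = 71.34
Formula: A = sum(Si * alpha_i)
A = 6.604 + 71.34
A = 77.94

77.94 sabins


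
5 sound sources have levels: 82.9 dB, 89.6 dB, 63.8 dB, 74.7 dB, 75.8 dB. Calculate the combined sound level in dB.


Formula: L_total = 10 * log10( sum(10^(Li/10)) )
  Source 1: 10^(82.9/10) = 194984459.9758
  Source 2: 10^(89.6/10) = 912010839.3559
  Source 3: 10^(63.8/10) = 2398832.919
  Source 4: 10^(74.7/10) = 29512092.2667
  Source 5: 10^(75.8/10) = 38018939.6321
Sum of linear values = 1176925164.1495
L_total = 10 * log10(1176925164.1495) = 90.71

90.71 dB


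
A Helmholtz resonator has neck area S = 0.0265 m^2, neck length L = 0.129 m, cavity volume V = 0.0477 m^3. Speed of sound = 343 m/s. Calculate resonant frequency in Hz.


Given values:
  S = 0.0265 m^2, L = 0.129 m, V = 0.0477 m^3, c = 343 m/s
Formula: f = (c / (2*pi)) * sqrt(S / (V * L))
Compute V * L = 0.0477 * 0.129 = 0.0061533
Compute S / (V * L) = 0.0265 / 0.0061533 = 4.3066
Compute sqrt(4.3066) = 2.075235
Compute c / (2*pi) = 343 / 6.283185 = 54.590148
f = 54.590148 * 2.075235 = 113.29

113.29 Hz


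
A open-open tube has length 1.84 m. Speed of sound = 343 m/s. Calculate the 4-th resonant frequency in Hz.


Given values:
  Tube type: open-open, L = 1.84 m, c = 343 m/s, n = 4
Formula: f_n = n * c / (2 * L)
Compute 2 * L = 2 * 1.84 = 3.68
f = 4 * 343 / 3.68
f = 372.83

372.83 Hz


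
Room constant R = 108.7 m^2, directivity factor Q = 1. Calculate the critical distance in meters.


Given values:
  R = 108.7 m^2, Q = 1
Formula: d_c = 0.141 * sqrt(Q * R)
Compute Q * R = 1 * 108.7 = 108.7
Compute sqrt(108.7) = 10.4259
d_c = 0.141 * 10.4259 = 1.47

1.47 m


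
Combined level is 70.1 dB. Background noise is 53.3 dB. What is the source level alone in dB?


Given values:
  L_total = 70.1 dB, L_bg = 53.3 dB
Formula: L_source = 10 * log10(10^(L_total/10) - 10^(L_bg/10))
Convert to linear:
  10^(70.1/10) = 10232929.9228
  10^(53.3/10) = 213796.209
Difference: 10232929.9228 - 213796.209 = 10019133.7138
L_source = 10 * log10(10019133.7138) = 70.01

70.01 dB


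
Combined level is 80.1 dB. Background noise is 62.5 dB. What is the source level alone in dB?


Given values:
  L_total = 80.1 dB, L_bg = 62.5 dB
Formula: L_source = 10 * log10(10^(L_total/10) - 10^(L_bg/10))
Convert to linear:
  10^(80.1/10) = 102329299.2281
  10^(62.5/10) = 1778279.41
Difference: 102329299.2281 - 1778279.41 = 100551019.8181
L_source = 10 * log10(100551019.8181) = 80.02

80.02 dB


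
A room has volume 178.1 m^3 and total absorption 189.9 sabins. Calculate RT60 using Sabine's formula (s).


Given values:
  V = 178.1 m^3
  A = 189.9 sabins
Formula: RT60 = 0.161 * V / A
Numerator: 0.161 * 178.1 = 28.6741
RT60 = 28.6741 / 189.9 = 0.151

0.151 s


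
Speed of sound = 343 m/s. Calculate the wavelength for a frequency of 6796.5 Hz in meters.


Given values:
  c = 343 m/s, f = 6796.5 Hz
Formula: lambda = c / f
lambda = 343 / 6796.5
lambda = 0.0505

0.0505 m


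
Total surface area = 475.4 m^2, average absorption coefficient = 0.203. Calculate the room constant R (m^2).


Given values:
  S = 475.4 m^2, alpha = 0.203
Formula: R = S * alpha / (1 - alpha)
Numerator: 475.4 * 0.203 = 96.5062
Denominator: 1 - 0.203 = 0.797
R = 96.5062 / 0.797 = 121.09

121.09 m^2


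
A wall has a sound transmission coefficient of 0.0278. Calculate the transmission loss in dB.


Given values:
  tau = 0.0278
Formula: TL = 10 * log10(1 / tau)
Compute 1 / tau = 1 / 0.0278 = 35.9712
Compute log10(35.9712) = 1.555955
TL = 10 * 1.555955 = 15.56

15.56 dB


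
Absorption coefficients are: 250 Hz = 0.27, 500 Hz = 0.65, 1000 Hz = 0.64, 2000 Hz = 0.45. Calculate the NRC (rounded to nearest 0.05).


Given values:
  a_250 = 0.27, a_500 = 0.65
  a_1000 = 0.64, a_2000 = 0.45
Formula: NRC = (a250 + a500 + a1000 + a2000) / 4
Sum = 0.27 + 0.65 + 0.64 + 0.45 = 2.01
NRC = 2.01 / 4 = 0.5025
Rounded to nearest 0.05: 0.5

0.5


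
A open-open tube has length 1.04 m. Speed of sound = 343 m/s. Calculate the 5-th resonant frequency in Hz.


Given values:
  Tube type: open-open, L = 1.04 m, c = 343 m/s, n = 5
Formula: f_n = n * c / (2 * L)
Compute 2 * L = 2 * 1.04 = 2.08
f = 5 * 343 / 2.08
f = 824.52

824.52 Hz


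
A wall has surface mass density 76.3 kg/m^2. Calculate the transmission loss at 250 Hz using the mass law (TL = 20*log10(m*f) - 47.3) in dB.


Given values:
  m = 76.3 kg/m^2, f = 250 Hz
Formula: TL = 20 * log10(m * f) - 47.3
Compute m * f = 76.3 * 250 = 19075.0
Compute log10(19075.0) = 4.280465
Compute 20 * 4.280465 = 85.6093
TL = 85.6093 - 47.3 = 38.31

38.31 dB


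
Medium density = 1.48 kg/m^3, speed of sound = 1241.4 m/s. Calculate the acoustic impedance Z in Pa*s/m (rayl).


Given values:
  rho = 1.48 kg/m^3
  c = 1241.4 m/s
Formula: Z = rho * c
Z = 1.48 * 1241.4
Z = 1837.27

1837.27 rayl


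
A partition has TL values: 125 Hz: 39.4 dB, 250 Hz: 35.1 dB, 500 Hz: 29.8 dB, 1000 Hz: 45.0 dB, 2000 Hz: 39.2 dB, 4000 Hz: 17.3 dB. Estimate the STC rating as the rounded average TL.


Given TL values at each frequency:
  125 Hz: 39.4 dB
  250 Hz: 35.1 dB
  500 Hz: 29.8 dB
  1000 Hz: 45.0 dB
  2000 Hz: 39.2 dB
  4000 Hz: 17.3 dB
Formula: STC ~ round(average of TL values)
Sum = 39.4 + 35.1 + 29.8 + 45.0 + 39.2 + 17.3 = 205.8
Average = 205.8 / 6 = 34.3
Rounded: 34

34


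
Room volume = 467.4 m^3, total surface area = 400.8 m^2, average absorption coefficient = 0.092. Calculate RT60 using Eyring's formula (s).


Given values:
  V = 467.4 m^3, S = 400.8 m^2, alpha = 0.092
Formula: RT60 = 0.161 * V / (-S * ln(1 - alpha))
Compute ln(1 - 0.092) = ln(0.908) = -0.096511
Denominator: -400.8 * -0.096511 = 38.6816
Numerator: 0.161 * 467.4 = 75.2514
RT60 = 75.2514 / 38.6816 = 1.945

1.945 s


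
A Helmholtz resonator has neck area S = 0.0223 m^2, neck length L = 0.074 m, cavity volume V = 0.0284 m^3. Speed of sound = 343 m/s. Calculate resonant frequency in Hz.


Given values:
  S = 0.0223 m^2, L = 0.074 m, V = 0.0284 m^3, c = 343 m/s
Formula: f = (c / (2*pi)) * sqrt(S / (V * L))
Compute V * L = 0.0284 * 0.074 = 0.0021016
Compute S / (V * L) = 0.0223 / 0.0021016 = 10.611
Compute sqrt(10.611) = 3.257453
Compute c / (2*pi) = 343 / 6.283185 = 54.590148
f = 54.590148 * 3.257453 = 177.82

177.82 Hz


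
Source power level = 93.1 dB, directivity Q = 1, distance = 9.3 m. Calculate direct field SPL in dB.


Given values:
  Lw = 93.1 dB, Q = 1, r = 9.3 m
Formula: SPL = Lw + 10 * log10(Q / (4 * pi * r^2))
Compute 4 * pi * r^2 = 4 * pi * 9.3^2 = 1086.8654
Compute Q / denom = 1 / 1086.8654 = 0.00092008
Compute 10 * log10(0.00092008) = -30.3617
SPL = 93.1 + (-30.3617) = 62.74

62.74 dB


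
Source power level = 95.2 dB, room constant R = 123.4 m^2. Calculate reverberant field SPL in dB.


Given values:
  Lw = 95.2 dB, R = 123.4 m^2
Formula: SPL = Lw + 10 * log10(4 / R)
Compute 4 / R = 4 / 123.4 = 0.032415
Compute 10 * log10(0.032415) = -14.8925
SPL = 95.2 + (-14.8925) = 80.31

80.31 dB


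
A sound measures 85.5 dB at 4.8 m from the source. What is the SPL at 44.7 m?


Given values:
  SPL1 = 85.5 dB, r1 = 4.8 m, r2 = 44.7 m
Formula: SPL2 = SPL1 - 20 * log10(r2 / r1)
Compute ratio: r2 / r1 = 44.7 / 4.8 = 9.3125
Compute log10: log10(9.3125) = 0.969066
Compute drop: 20 * 0.969066 = 19.3813
SPL2 = 85.5 - 19.3813 = 66.12

66.12 dB


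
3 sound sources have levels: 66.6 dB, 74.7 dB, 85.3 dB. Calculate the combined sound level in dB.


Formula: L_total = 10 * log10( sum(10^(Li/10)) )
  Source 1: 10^(66.6/10) = 4570881.8961
  Source 2: 10^(74.7/10) = 29512092.2667
  Source 3: 10^(85.3/10) = 338844156.1392
Sum of linear values = 372927130.302
L_total = 10 * log10(372927130.302) = 85.72

85.72 dB


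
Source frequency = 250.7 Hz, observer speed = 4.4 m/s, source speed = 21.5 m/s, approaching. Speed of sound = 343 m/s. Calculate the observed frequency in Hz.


Given values:
  f_s = 250.7 Hz, v_o = 4.4 m/s, v_s = 21.5 m/s
  Direction: approaching
Formula: f_o = f_s * (c + v_o) / (c - v_s)
Numerator: c + v_o = 343 + 4.4 = 347.4
Denominator: c - v_s = 343 - 21.5 = 321.5
f_o = 250.7 * 347.4 / 321.5 = 270.9

270.9 Hz


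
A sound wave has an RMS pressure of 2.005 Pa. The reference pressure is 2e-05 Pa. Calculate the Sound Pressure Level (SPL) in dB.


Given values:
  p = 2.005 Pa
  p_ref = 2e-05 Pa
Formula: SPL = 20 * log10(p / p_ref)
Compute ratio: p / p_ref = 2.005 / 2e-05 = 100250
Compute log10: log10(100250) = 5.001084
Multiply: SPL = 20 * 5.001084 = 100.02

100.02 dB


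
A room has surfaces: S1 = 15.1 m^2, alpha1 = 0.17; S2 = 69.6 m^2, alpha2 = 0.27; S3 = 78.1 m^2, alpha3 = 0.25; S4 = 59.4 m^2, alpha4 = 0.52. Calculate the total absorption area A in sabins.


Given surfaces:
  Surface 1: 15.1 * 0.17 = 2.567
  Surface 2: 69.6 * 0.27 = 18.792
  Surface 3: 78.1 * 0.25 = 19.525
  Surface 4: 59.4 * 0.52 = 30.888
Formula: A = sum(Si * alpha_i)
A = 2.567 + 18.792 + 19.525 + 30.888
A = 71.77

71.77 sabins


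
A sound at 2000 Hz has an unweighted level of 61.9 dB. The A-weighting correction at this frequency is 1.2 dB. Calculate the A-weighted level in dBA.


Given values:
  SPL = 61.9 dB
  A-weighting at 2000 Hz = 1.2 dB
Formula: L_A = SPL + A_weight
L_A = 61.9 + (1.2)
L_A = 63.1

63.1 dBA


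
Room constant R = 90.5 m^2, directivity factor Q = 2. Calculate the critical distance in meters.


Given values:
  R = 90.5 m^2, Q = 2
Formula: d_c = 0.141 * sqrt(Q * R)
Compute Q * R = 2 * 90.5 = 181.0
Compute sqrt(181.0) = 13.4536
d_c = 0.141 * 13.4536 = 1.897

1.897 m


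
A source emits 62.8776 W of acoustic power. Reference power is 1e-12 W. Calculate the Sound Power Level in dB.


Given values:
  W = 62.8776 W
  W_ref = 1e-12 W
Formula: SWL = 10 * log10(W / W_ref)
Compute ratio: W / W_ref = 62877600000000
Compute log10: log10(62877600000000) = 13.798496
Multiply: SWL = 10 * 13.798496 = 137.98

137.98 dB


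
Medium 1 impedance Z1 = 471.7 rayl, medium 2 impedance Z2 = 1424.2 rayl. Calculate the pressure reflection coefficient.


Given values:
  Z1 = 471.7 rayl, Z2 = 1424.2 rayl
Formula: R = (Z2 - Z1) / (Z2 + Z1)
Numerator: Z2 - Z1 = 1424.2 - 471.7 = 952.5
Denominator: Z2 + Z1 = 1424.2 + 471.7 = 1895.9
R = 952.5 / 1895.9 = 0.5024

0.5024


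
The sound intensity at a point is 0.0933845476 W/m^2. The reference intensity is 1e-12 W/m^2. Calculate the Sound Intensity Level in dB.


Given values:
  I = 0.0933845476 W/m^2
  I_ref = 1e-12 W/m^2
Formula: SIL = 10 * log10(I / I_ref)
Compute ratio: I / I_ref = 93384547600
Compute log10: log10(93384547600) = 10.970275
Multiply: SIL = 10 * 10.970275 = 109.7

109.7 dB


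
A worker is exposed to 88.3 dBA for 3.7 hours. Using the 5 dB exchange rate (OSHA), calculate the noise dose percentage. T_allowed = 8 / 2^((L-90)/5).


Given values:
  L = 88.3 dBA, T = 3.7 hours
Formula: T_allowed = 8 / 2^((L - 90) / 5)
Compute exponent: (88.3 - 90) / 5 = -0.34
Compute 2^(-0.34) = 0.790041
T_allowed = 8 / 0.790041 = 10.126057 hours
Dose = (T / T_allowed) * 100
Dose = (3.7 / 10.126057) * 100 = 36.54

36.54 %


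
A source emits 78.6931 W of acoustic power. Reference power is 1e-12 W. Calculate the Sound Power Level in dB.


Given values:
  W = 78.6931 W
  W_ref = 1e-12 W
Formula: SWL = 10 * log10(W / W_ref)
Compute ratio: W / W_ref = 78693100000000
Compute log10: log10(78693100000000) = 13.895937
Multiply: SWL = 10 * 13.895937 = 138.96

138.96 dB
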